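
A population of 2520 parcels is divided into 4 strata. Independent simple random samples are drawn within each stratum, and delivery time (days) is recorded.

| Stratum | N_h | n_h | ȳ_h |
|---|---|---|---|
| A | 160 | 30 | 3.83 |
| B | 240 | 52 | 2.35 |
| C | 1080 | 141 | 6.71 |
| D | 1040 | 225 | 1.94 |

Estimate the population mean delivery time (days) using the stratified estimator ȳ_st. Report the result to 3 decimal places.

ȳ_st ≈ 4.143

N = Σ N_h = 2520. Stratum weights W_h = N_h/N.
ȳ_st = (160·3.83 + 240·2.35 + 1080·6.71 + 1040·1.94) / 2520 = 4.14333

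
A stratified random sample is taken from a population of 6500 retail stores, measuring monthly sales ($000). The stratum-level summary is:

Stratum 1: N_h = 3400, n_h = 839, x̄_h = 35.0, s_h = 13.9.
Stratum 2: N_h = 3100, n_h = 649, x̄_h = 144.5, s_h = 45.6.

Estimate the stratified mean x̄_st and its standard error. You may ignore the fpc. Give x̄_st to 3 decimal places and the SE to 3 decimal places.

x̄_st = Σ W_h x̄_h = (3400·35.0 + 3100·144.5)/6500 = 87.22308
V̂(x̄_st) = Σ W_h² s_h²/n_h, with W_h = N_h/N and N = 6500:
  stratum 1: (3400/6500)²·13.9²/839 = 0.0630084
  stratum 2: (3100/6500)²·45.6²/649 = 0.728755
V̂(x̄_st) = 0.791764
SE(x̄_st) = √0.791764 = 0.889811

x̄_st ≈ 87.223, SE ≈ 0.890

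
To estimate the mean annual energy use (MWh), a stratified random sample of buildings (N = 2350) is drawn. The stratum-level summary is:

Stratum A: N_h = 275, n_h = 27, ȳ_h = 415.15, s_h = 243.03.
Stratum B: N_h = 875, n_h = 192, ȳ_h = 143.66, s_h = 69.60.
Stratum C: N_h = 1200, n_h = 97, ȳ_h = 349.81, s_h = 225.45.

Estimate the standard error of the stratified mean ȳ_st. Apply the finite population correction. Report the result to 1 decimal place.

V̂(ȳ_st) = Σ W_h² (1 − n_h/N_h) s_h²/n_h, with W_h = N_h/N and N = 2350:
  stratum A: (275/2350)²·(1 − 27/275)·243.03²/27 = 27.015
  stratum B: (875/2350)²·(1 − 192/875)·69.60²/192 = 2.7303
  stratum C: (1200/2350)²·(1 − 97/1200)·225.45²/97 = 125.588
V̂(ȳ_st) = 155.334
SE(ȳ_st) = √155.334 = 12.4633

SE(ȳ_st) ≈ 12.5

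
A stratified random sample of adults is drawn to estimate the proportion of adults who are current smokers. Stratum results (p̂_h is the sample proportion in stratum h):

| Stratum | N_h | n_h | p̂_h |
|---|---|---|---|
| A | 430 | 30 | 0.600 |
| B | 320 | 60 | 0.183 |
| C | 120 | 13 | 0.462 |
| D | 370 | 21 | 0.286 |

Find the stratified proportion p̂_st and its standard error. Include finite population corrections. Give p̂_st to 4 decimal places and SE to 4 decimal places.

p̂_st ≈ 0.3853, SE ≈ 0.0458

N = 1240; stratum weights W_h = N_h/N.
p̂_st = Σ W_h p̂_h = (430·0.600 + 320·0.183 + 120·0.462 + 370·0.286)/1240 = 0.38534
V̂(p̂_st) = Σ W_h² (1 − n_h/N_h) p̂_h(1−p̂_h)/(n_h−1):
  stratum A: (430/1240)²·(1 − 30/430)·0.600·0.400/29 = 0.00092576
  stratum B: (320/1240)²·(1 − 60/320)·0.183·0.817/59 = 0.00013712
  stratum C: (120/1240)²·(1 − 13/120)·0.462·0.538/12 = 0.000172968
  stratum D: (370/1240)²·(1 − 21/370)·0.286·0.714/20 = 0.000857468
V̂(p̂_st) = 0.00209332; SE = √V̂ = 0.0457528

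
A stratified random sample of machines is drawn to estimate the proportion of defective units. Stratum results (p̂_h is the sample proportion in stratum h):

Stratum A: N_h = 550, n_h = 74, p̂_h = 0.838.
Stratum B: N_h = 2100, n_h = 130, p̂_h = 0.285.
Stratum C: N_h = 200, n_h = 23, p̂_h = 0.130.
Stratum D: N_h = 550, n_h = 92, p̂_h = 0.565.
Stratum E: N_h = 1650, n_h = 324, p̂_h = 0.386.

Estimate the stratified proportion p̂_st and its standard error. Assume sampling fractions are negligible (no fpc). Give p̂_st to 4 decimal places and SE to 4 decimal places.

p̂_st ≈ 0.4026, SE ≈ 0.0203

N = 5050; stratum weights W_h = N_h/N.
p̂_st = Σ W_h p̂_h = (550·0.838 + 2100·0.285 + 200·0.130 + 550·0.565 + 1650·0.386)/5050 = 0.40258
V̂(p̂_st) = Σ W_h² p̂_h(1−p̂_h)/(n_h−1):
  stratum A: (550/5050)²·0.838·0.162/73 = 2.20586e-05
  stratum B: (2100/5050)²·0.285·0.715/129 = 0.00027316
  stratum C: (200/5050)²·0.130·0.870/22 = 8.06338e-06
  stratum D: (550/5050)²·0.565·0.435/91 = 3.2036e-05
  stratum E: (1650/5050)²·0.386·0.614/323 = 7.83318e-05
V̂(p̂_st) = 0.00041365; SE = √V̂ = 0.0203384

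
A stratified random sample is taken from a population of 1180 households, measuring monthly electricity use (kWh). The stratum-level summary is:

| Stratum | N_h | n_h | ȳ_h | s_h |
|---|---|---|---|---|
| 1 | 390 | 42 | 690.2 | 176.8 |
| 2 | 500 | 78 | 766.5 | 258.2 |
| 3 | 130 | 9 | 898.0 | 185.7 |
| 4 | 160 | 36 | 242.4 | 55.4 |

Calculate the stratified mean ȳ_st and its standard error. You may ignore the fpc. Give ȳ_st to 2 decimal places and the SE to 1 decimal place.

ȳ_st ≈ 684.71, SE ≈ 16.8

ȳ_st = Σ W_h ȳ_h = (390·690.2 + 500·766.5 + 130·898.0 + 160·242.4)/1180 = 684.70508
V̂(ȳ_st) = Σ W_h² s_h²/n_h, with W_h = N_h/N and N = 1180:
  stratum 1: (390/1180)²·176.8²/42 = 81.2981
  stratum 2: (500/1180)²·258.2²/78 = 153.46
  stratum 3: (130/1180)²·185.7²/9 = 46.5055
  stratum 4: (160/1180)²·55.4²/36 = 1.56745
V̂(ȳ_st) = 282.831
SE(ȳ_st) = √282.831 = 16.8176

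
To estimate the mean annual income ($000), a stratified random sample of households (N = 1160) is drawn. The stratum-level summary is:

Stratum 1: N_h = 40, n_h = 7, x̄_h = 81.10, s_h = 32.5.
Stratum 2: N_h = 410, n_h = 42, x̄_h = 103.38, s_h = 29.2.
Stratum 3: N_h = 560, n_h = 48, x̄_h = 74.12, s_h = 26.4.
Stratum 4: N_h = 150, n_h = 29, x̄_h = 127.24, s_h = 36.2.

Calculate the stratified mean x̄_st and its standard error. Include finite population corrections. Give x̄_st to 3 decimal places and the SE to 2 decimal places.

x̄_st = Σ W_h x̄_h = (40·81.10 + 410·103.38 + 560·74.12 + 150·127.24)/1160 = 91.57155
V̂(x̄_st) = Σ W_h² (1 − n_h/N_h) s_h²/n_h, with W_h = N_h/N and N = 1160:
  stratum 1: (40/1160)²·(1 − 7/40)·32.5²/7 = 0.148022
  stratum 2: (410/1160)²·(1 − 42/410)·29.2²/42 = 2.27631
  stratum 3: (560/1160)²·(1 − 48/560)·26.4²/48 = 3.09392
  stratum 4: (150/1160)²·(1 − 29/150)·36.2²/29 = 0.609509
V̂(x̄_st) = 6.12776
SE(x̄_st) = √6.12776 = 2.47543

x̄_st ≈ 91.572, SE ≈ 2.48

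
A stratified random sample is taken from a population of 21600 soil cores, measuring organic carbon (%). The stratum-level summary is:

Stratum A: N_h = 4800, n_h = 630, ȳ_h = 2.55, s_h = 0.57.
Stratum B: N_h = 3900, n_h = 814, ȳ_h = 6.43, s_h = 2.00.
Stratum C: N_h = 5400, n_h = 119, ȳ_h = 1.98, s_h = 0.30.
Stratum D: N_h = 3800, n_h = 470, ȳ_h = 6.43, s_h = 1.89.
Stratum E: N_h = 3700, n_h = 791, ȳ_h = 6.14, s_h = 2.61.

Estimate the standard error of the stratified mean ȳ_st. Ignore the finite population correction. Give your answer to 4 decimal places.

SE(ȳ_st) ≈ 0.0268

V̂(ȳ_st) = Σ W_h² s_h²/n_h, with W_h = N_h/N and N = 21600:
  stratum A: (4800/21600)²·0.57²/630 = 2.54674e-05
  stratum B: (3900/21600)²·2.00²/814 = 0.000160198
  stratum C: (5400/21600)²·0.30²/119 = 4.72689e-05
  stratum D: (3800/21600)²·1.89²/470 = 0.000235226
  stratum E: (3700/21600)²·2.61²/791 = 0.000252697
V̂(ȳ_st) = 0.000720858
SE(ȳ_st) = √0.000720858 = 0.0268488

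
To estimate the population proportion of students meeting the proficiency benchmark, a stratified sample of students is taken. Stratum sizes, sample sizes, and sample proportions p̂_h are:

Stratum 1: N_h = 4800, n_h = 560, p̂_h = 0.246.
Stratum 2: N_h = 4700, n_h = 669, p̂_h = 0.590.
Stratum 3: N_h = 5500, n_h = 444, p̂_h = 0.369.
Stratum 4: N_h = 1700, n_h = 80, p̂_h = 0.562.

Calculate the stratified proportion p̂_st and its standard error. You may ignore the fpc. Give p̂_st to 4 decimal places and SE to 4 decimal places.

p̂_st ≈ 0.4155, SE ≈ 0.0121

N = 16700; stratum weights W_h = N_h/N.
p̂_st = Σ W_h p̂_h = (4800·0.246 + 4700·0.590 + 5500·0.369 + 1700·0.562)/16700 = 0.41549
V̂(p̂_st) = Σ W_h² p̂_h(1−p̂_h)/(n_h−1):
  stratum 1: (4800/16700)²·0.246·0.754/559 = 2.74122e-05
  stratum 2: (4700/16700)²·0.590·0.410/668 = 2.86828e-05
  stratum 3: (5500/16700)²·0.369·0.631/443 = 5.70091e-05
  stratum 4: (1700/16700)²·0.562·0.438/79 = 3.22885e-05
V̂(p̂_st) = 0.000145393; SE = √V̂ = 0.0120579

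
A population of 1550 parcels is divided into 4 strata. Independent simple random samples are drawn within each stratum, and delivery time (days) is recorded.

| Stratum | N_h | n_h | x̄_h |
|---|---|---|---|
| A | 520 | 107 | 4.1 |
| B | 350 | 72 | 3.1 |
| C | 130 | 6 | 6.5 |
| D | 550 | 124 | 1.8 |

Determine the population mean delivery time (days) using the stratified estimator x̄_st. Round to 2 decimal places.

x̄_st ≈ 3.26

N = Σ N_h = 1550. Stratum weights W_h = N_h/N.
x̄_st = (520·4.1 + 350·3.1 + 130·6.5 + 550·1.8) / 1550 = 3.2594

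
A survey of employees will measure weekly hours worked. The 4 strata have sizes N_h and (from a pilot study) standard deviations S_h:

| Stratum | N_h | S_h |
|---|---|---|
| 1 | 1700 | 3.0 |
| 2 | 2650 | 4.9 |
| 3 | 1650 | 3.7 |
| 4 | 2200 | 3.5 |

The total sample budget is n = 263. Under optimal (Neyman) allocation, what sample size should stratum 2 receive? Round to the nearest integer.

107

Neyman allocation: n_h = n · N_h S_h / Σ N_i S_i, with n = 263.
  stratum 1: N_h·S_h = 1700·3.0 = 5100.00
  stratum 2: N_h·S_h = 2650·4.9 = 12985.00
  stratum 3: N_h·S_h = 1650·3.7 = 6105.00
  stratum 4: N_h·S_h = 2200·3.5 = 7700.00
Σ N_h S_h = 31890.00
n for stratum 2 = 263·12985.00/31890.00 = 107.089 → 107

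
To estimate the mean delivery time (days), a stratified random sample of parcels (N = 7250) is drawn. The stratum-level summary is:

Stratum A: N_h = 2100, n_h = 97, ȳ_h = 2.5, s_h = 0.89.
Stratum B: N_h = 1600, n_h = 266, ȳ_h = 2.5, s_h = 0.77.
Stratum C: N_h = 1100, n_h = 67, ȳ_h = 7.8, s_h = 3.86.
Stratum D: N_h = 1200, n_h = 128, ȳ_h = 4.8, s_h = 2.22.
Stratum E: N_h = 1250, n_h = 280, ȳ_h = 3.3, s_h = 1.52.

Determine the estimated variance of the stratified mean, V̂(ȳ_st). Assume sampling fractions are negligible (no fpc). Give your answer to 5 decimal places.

V̂(ȳ_st) ≈ 0.00721

V̂(ȳ_st) = Σ W_h² s_h²/n_h, with W_h = N_h/N and N = 7250:
  stratum A: (2100/7250)²·0.89²/97 = 0.000685127
  stratum B: (1600/7250)²·0.77²/266 = 0.000108558
  stratum C: (1100/7250)²·3.86²/67 = 0.00511928
  stratum D: (1200/7250)²·2.22²/128 = 0.00105483
  stratum E: (1250/7250)²·1.52²/280 = 0.000245286
V̂(ȳ_st) = 0.00721308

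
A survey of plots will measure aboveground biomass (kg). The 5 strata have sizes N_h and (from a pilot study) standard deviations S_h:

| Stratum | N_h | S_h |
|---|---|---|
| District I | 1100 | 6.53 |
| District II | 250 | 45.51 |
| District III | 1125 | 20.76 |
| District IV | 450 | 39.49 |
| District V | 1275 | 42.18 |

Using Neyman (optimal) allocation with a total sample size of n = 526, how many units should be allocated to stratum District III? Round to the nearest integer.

Neyman allocation: n_h = n · N_h S_h / Σ N_i S_i, with n = 526.
  stratum District I: N_h·S_h = 1100·6.53 = 7183.00
  stratum District II: N_h·S_h = 250·45.51 = 11377.50
  stratum District III: N_h·S_h = 1125·20.76 = 23355.00
  stratum District IV: N_h·S_h = 450·39.49 = 17770.50
  stratum District V: N_h·S_h = 1275·42.18 = 53779.50
Σ N_h S_h = 113465.50
n for stratum District III = 526·23355.00/113465.50 = 108.268 → 108

108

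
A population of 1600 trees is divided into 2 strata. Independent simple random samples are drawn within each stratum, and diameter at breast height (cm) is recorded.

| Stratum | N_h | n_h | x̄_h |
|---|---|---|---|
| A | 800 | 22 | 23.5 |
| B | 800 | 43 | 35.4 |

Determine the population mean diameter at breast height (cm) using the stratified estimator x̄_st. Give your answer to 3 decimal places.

x̄_st ≈ 29.450

N = Σ N_h = 1600. Stratum weights W_h = N_h/N.
x̄_st = (800·23.5 + 800·35.4) / 1600 = 29.45000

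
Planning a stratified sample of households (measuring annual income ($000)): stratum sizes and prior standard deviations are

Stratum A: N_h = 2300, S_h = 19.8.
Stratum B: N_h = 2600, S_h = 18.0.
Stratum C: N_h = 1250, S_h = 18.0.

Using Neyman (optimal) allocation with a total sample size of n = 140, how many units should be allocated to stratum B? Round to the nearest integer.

57

Neyman allocation: n_h = n · N_h S_h / Σ N_i S_i, with n = 140.
  stratum A: N_h·S_h = 2300·19.8 = 45540.00
  stratum B: N_h·S_h = 2600·18.0 = 46800.00
  stratum C: N_h·S_h = 1250·18.0 = 22500.00
Σ N_h S_h = 114840.00
n for stratum B = 140·46800.00/114840.00 = 57.053 → 57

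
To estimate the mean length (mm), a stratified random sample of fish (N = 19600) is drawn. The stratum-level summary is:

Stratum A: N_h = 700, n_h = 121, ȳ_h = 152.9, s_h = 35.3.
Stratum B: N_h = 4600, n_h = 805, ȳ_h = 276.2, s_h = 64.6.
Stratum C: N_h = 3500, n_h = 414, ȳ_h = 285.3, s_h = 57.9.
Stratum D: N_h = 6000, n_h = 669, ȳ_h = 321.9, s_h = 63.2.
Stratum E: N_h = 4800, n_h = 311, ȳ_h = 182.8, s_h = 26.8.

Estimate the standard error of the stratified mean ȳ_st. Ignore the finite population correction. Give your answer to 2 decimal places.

SE(ȳ_st) ≈ 1.12

V̂(ȳ_st) = Σ W_h² s_h²/n_h, with W_h = N_h/N and N = 19600:
  stratum A: (700/19600)²·35.3²/121 = 0.0131355
  stratum B: (4600/19600)²·64.6²/805 = 0.285544
  stratum C: (3500/19600)²·57.9²/414 = 0.258215
  stratum D: (6000/19600)²·63.2²/669 = 0.559498
  stratum E: (4800/19600)²·26.8²/311 = 0.138509
V̂(ȳ_st) = 1.2549
SE(ȳ_st) = √1.2549 = 1.12022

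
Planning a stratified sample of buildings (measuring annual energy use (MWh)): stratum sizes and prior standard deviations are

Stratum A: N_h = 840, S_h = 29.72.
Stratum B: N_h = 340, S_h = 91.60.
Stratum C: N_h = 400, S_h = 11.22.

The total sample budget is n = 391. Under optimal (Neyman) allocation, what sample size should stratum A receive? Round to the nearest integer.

Neyman allocation: n_h = n · N_h S_h / Σ N_i S_i, with n = 391.
  stratum A: N_h·S_h = 840·29.72 = 24964.80
  stratum B: N_h·S_h = 340·91.60 = 31144.00
  stratum C: N_h·S_h = 400·11.22 = 4488.00
Σ N_h S_h = 60596.80
n for stratum A = 391·24964.80/60596.80 = 161.085 → 161

161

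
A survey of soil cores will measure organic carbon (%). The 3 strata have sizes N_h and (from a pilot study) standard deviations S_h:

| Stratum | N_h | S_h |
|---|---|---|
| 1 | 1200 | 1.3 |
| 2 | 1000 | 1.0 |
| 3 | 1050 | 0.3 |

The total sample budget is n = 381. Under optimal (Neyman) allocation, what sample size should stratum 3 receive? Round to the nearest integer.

Neyman allocation: n_h = n · N_h S_h / Σ N_i S_i, with n = 381.
  stratum 1: N_h·S_h = 1200·1.3 = 1560.00
  stratum 2: N_h·S_h = 1000·1.0 = 1000.00
  stratum 3: N_h·S_h = 1050·0.3 = 315.00
Σ N_h S_h = 2875.00
n for stratum 3 = 381·315.00/2875.00 = 41.744 → 42

42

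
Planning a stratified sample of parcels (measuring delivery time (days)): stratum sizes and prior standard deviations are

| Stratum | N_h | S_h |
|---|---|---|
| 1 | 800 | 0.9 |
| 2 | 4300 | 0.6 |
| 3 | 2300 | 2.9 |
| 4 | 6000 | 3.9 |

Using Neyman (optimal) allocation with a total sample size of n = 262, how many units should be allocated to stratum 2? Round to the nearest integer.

20

Neyman allocation: n_h = n · N_h S_h / Σ N_i S_i, with n = 262.
  stratum 1: N_h·S_h = 800·0.9 = 720.00
  stratum 2: N_h·S_h = 4300·0.6 = 2580.00
  stratum 3: N_h·S_h = 2300·2.9 = 6670.00
  stratum 4: N_h·S_h = 6000·3.9 = 23400.00
Σ N_h S_h = 33370.00
n for stratum 2 = 262·2580.00/33370.00 = 20.257 → 20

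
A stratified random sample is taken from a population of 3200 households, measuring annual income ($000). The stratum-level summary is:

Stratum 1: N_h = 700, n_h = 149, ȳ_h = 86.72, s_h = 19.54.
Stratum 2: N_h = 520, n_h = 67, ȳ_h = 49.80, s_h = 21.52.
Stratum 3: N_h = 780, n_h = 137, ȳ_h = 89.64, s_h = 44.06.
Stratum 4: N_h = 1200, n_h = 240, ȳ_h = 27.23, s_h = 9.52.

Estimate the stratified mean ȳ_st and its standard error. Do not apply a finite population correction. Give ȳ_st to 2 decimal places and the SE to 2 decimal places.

ȳ_st = Σ W_h ȳ_h = (700·86.72 + 520·49.80 + 780·89.64 + 1200·27.23)/3200 = 59.12350
V̂(ȳ_st) = Σ W_h² s_h²/n_h, with W_h = N_h/N and N = 3200:
  stratum 1: (700/3200)²·19.54²/149 = 0.122619
  stratum 2: (520/3200)²·21.52²/67 = 0.182523
  stratum 3: (780/3200)²·44.06²/137 = 0.841894
  stratum 4: (1200/3200)²·9.52²/240 = 0.0531037
V̂(ȳ_st) = 1.20014
SE(ȳ_st) = √1.20014 = 1.09551

ȳ_st ≈ 59.12, SE ≈ 1.10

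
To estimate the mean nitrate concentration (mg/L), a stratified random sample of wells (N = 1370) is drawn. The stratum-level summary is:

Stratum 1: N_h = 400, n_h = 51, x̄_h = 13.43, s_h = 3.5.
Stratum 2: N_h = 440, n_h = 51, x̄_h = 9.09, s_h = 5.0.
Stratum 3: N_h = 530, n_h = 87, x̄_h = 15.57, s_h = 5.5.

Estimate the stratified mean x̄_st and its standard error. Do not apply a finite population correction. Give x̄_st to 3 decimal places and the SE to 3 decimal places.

x̄_st ≈ 12.864, SE ≈ 0.351

x̄_st = Σ W_h x̄_h = (400·13.43 + 440·9.09 + 530·15.57)/1370 = 12.86401
V̂(x̄_st) = Σ W_h² s_h²/n_h, with W_h = N_h/N and N = 1370:
  stratum 1: (400/1370)²·3.5²/51 = 0.020476
  stratum 2: (440/1370)²·5.0²/51 = 0.0505631
  stratum 3: (530/1370)²·5.5²/87 = 0.0520375
V̂(x̄_st) = 0.123077
SE(x̄_st) = √0.123077 = 0.350823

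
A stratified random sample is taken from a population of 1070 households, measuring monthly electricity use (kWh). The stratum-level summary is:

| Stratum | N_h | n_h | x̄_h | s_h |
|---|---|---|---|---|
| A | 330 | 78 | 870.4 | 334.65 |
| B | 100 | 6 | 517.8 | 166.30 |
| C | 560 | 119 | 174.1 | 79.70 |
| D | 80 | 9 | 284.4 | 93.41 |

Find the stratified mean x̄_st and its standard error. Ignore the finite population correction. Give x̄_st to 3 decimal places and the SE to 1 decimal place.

x̄_st = Σ W_h x̄_h = (330·870.4 + 100·517.8 + 560·174.1 + 80·284.4)/1070 = 429.21495
V̂(x̄_st) = Σ W_h² s_h²/n_h, with W_h = N_h/N and N = 1070:
  stratum A: (330/1070)²·334.65²/78 = 136.568
  stratum B: (100/1070)²·166.30²/6 = 40.2593
  stratum C: (560/1070)²·79.70²/119 = 14.621
  stratum D: (80/1070)²·93.41²/9 = 5.41947
V̂(x̄_st) = 196.867
SE(x̄_st) = √196.867 = 14.0309

x̄_st ≈ 429.215, SE ≈ 14.0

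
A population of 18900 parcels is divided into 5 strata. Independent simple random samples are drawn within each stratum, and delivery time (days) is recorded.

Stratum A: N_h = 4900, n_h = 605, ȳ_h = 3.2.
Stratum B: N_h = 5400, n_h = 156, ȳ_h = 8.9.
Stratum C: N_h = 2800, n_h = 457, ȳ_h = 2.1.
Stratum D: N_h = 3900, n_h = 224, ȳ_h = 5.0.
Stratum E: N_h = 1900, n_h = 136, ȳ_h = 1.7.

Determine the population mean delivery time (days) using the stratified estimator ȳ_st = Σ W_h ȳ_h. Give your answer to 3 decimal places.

N = Σ N_h = 18900. Stratum weights W_h = N_h/N.
ȳ_st = (4900·3.2 + 5400·8.9 + 2800·2.1 + 3900·5.0 + 1900·1.7) / 18900 = 4.88624

ȳ_st ≈ 4.886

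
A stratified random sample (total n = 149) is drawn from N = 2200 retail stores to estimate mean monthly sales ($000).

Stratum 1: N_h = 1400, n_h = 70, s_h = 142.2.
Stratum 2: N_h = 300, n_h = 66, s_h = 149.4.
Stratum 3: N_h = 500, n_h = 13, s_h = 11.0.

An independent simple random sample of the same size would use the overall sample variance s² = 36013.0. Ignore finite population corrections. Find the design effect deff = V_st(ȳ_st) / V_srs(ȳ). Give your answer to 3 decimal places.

deff ≈ 0.512

V̂(ȳ_st) = Σ W_h² s_h²/n_h, with W_h = N_h/N and N = 2200:
  stratum 1: (1400/2200)²·142.2²/70 = 116.98
  stratum 2: (300/2200)²·149.4²/66 = 6.28861
  stratum 3: (500/2200)²·11.0²/13 = 0.480769
V_st = 123.749
V_srs = s²/n = 36013.0/149 = 241.698
deff = V_st / V_srs = 123.749/241.698 = 0.5120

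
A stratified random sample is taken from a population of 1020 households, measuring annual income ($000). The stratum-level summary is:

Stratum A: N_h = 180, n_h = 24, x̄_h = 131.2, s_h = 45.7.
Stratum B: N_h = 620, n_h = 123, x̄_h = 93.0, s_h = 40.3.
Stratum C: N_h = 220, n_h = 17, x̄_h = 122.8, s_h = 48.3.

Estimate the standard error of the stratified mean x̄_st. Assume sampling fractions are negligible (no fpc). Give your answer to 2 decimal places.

SE(x̄_st) ≈ 3.74

V̂(x̄_st) = Σ W_h² s_h²/n_h, with W_h = N_h/N and N = 1020:
  stratum A: (180/1020)²·45.7²/24 = 2.70998
  stratum B: (620/1020)²·40.3²/123 = 4.87852
  stratum C: (220/1020)²·48.3²/17 = 6.38396
V̂(x̄_st) = 13.9725
SE(x̄_st) = √13.9725 = 3.73798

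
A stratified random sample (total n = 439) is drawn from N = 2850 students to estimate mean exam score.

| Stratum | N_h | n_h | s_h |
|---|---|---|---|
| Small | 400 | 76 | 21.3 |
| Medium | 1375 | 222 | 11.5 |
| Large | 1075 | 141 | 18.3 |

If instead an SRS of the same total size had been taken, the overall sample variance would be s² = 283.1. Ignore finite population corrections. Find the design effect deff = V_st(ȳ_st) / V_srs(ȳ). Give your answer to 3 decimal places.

V̂(ȳ_st) = Σ W_h² s_h²/n_h, with W_h = N_h/N and N = 2850:
  stratum Small: (400/2850)²·21.3²/76 = 0.117591
  stratum Medium: (1375/2850)²·11.5²/222 = 0.138662
  stratum Large: (1075/2850)²·18.3²/141 = 0.337917
V_st = 0.594171
V_srs = s²/n = 283.1/439 = 0.644875
deff = V_st / V_srs = 0.594171/0.644875 = 0.9214

deff ≈ 0.921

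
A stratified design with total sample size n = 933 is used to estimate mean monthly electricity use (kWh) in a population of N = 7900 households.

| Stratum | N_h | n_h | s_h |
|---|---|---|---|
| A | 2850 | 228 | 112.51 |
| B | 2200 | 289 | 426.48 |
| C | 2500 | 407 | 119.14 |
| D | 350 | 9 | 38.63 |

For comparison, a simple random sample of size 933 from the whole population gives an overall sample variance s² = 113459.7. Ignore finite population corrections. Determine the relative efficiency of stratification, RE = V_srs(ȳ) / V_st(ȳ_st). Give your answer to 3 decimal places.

RE ≈ 2.032

V̂(ȳ_st) = Σ W_h² s_h²/n_h, with W_h = N_h/N and N = 7900:
  stratum A: (2850/7900)²·112.51²/228 = 7.22575
  stratum B: (2200/7900)²·426.48²/289 = 48.808
  stratum C: (2500/7900)²·119.14²/407 = 3.49258
  stratum D: (350/7900)²·38.63²/9 = 0.325453
V_st = 59.8517
V_srs = s²/n = 113459.7/933 = 121.607
Relative efficiency = V_srs / V_st = 121.607/59.8517 = 2.0318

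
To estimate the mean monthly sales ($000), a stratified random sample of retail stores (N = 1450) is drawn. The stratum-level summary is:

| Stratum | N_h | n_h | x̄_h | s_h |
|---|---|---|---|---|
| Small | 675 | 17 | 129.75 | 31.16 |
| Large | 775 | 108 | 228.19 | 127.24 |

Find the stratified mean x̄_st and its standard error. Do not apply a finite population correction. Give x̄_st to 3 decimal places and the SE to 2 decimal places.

x̄_st ≈ 182.364, SE ≈ 7.43

x̄_st = Σ W_h x̄_h = (675·129.75 + 775·228.19)/1450 = 182.36448
V̂(x̄_st) = Σ W_h² s_h²/n_h, with W_h = N_h/N and N = 1450:
  stratum Small: (675/1450)²·31.16²/17 = 12.3771
  stratum Large: (775/1450)²·127.24²/108 = 42.8244
V̂(x̄_st) = 55.2014
SE(x̄_st) = √55.2014 = 7.42977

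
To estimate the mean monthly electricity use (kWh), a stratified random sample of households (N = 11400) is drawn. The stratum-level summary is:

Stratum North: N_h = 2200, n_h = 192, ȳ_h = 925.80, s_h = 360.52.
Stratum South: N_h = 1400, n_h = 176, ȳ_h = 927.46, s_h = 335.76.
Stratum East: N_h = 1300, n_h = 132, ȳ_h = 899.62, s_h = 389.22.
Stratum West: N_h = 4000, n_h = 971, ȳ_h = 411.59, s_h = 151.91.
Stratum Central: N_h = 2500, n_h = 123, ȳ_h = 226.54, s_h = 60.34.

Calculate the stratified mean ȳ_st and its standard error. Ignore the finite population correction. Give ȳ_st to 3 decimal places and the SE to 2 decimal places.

ȳ_st ≈ 589.247, SE ≈ 7.36

ȳ_st = Σ W_h ȳ_h = (2200·925.80 + 1400·927.46 + 1300·899.62 + 4000·411.59 + 2500·226.54)/11400 = 589.24737
V̂(ȳ_st) = Σ W_h² s_h²/n_h, with W_h = N_h/N and N = 11400:
  stratum North: (2200/11400)²·360.52²/192 = 25.2112
  stratum South: (1400/11400)²·335.76²/176 = 9.66032
  stratum East: (1300/11400)²·389.22²/132 = 14.9243
  stratum West: (4000/11400)²·151.91²/971 = 2.92593
  stratum Central: (2500/11400)²·60.34²/123 = 1.42356
V̂(ȳ_st) = 54.1453
SE(ȳ_st) = √54.1453 = 7.35835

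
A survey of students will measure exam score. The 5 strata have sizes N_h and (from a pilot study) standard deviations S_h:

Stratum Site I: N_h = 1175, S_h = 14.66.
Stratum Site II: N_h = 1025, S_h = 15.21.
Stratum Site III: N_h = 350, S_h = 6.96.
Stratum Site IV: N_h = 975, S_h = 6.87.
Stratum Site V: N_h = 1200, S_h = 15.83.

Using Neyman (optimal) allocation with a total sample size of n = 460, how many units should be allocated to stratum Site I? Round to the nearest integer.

130

Neyman allocation: n_h = n · N_h S_h / Σ N_i S_i, with n = 460.
  stratum Site I: N_h·S_h = 1175·14.66 = 17225.50
  stratum Site II: N_h·S_h = 1025·15.21 = 15590.25
  stratum Site III: N_h·S_h = 350·6.96 = 2436.00
  stratum Site IV: N_h·S_h = 975·6.87 = 6698.25
  stratum Site V: N_h·S_h = 1200·15.83 = 18996.00
Σ N_h S_h = 60946.00
n for stratum Site I = 460·17225.50/60946.00 = 130.012 → 130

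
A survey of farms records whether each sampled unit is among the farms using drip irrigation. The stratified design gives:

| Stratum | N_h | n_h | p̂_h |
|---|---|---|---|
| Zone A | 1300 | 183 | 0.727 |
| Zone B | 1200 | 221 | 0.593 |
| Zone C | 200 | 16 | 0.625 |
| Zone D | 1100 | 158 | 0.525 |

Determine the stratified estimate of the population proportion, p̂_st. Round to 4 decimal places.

N = 3800; stratum weights W_h = N_h/N.
p̂_st = Σ W_h p̂_h = (1300·0.727 + 1200·0.593 + 200·0.625 + 1100·0.525)/3800 = 0.62084

p̂_st ≈ 0.6208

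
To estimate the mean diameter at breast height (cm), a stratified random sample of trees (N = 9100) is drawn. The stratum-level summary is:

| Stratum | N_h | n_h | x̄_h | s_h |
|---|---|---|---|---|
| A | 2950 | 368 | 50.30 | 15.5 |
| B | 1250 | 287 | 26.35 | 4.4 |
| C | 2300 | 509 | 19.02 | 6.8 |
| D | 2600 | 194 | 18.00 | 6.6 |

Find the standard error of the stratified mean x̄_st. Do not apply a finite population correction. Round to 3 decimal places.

SE(x̄_st) ≈ 0.307

V̂(x̄_st) = Σ W_h² s_h²/n_h, with W_h = N_h/N and N = 9100:
  stratum A: (2950/9100)²·15.5²/368 = 0.0686083
  stratum B: (1250/9100)²·4.4²/287 = 0.0012728
  stratum C: (2300/9100)²·6.8²/509 = 0.00580327
  stratum D: (2600/9100)²·6.6²/194 = 0.0183295
V̂(x̄_st) = 0.0940139
SE(x̄_st) = √0.0940139 = 0.306617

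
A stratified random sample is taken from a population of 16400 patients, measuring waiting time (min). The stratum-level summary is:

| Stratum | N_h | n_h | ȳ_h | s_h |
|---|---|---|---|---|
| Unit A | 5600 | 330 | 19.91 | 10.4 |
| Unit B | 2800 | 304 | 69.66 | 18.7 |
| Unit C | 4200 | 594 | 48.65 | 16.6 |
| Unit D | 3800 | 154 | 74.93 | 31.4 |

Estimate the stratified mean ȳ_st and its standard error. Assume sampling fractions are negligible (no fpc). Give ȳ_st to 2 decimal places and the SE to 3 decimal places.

ȳ_st = Σ W_h ȳ_h = (5600·19.91 + 2800·69.66 + 4200·48.65 + 3800·74.93)/16400 = 48.51268
V̂(ȳ_st) = Σ W_h² s_h²/n_h, with W_h = N_h/N and N = 16400:
  stratum Unit A: (5600/16400)²·10.4²/330 = 0.0382156
  stratum Unit B: (2800/16400)²·18.7²/304 = 0.0335303
  stratum Unit C: (4200/16400)²·16.6²/594 = 0.0304257
  stratum Unit D: (3800/16400)²·31.4²/154 = 0.343731
V̂(ȳ_st) = 0.445902
SE(ȳ_st) = √0.445902 = 0.667759

ȳ_st ≈ 48.51, SE ≈ 0.668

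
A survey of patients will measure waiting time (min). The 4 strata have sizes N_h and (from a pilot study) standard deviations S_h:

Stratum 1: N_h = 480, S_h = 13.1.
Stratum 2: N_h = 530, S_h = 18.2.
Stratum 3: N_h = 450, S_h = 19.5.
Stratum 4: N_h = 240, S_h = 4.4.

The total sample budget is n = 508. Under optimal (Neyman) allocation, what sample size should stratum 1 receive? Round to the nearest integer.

124

Neyman allocation: n_h = n · N_h S_h / Σ N_i S_i, with n = 508.
  stratum 1: N_h·S_h = 480·13.1 = 6288.00
  stratum 2: N_h·S_h = 530·18.2 = 9646.00
  stratum 3: N_h·S_h = 450·19.5 = 8775.00
  stratum 4: N_h·S_h = 240·4.4 = 1056.00
Σ N_h S_h = 25765.00
n for stratum 1 = 508·6288.00/25765.00 = 123.978 → 124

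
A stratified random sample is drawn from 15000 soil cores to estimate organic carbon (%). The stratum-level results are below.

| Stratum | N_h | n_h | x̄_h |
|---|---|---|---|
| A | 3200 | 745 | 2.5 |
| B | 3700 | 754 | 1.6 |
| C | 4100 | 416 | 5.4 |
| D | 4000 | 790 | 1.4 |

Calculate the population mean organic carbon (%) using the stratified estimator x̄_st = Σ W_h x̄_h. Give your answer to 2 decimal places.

x̄_st ≈ 2.78

N = Σ N_h = 15000. Stratum weights W_h = N_h/N.
x̄_st = (3200·2.5 + 3700·1.6 + 4100·5.4 + 4000·1.4) / 15000 = 2.7773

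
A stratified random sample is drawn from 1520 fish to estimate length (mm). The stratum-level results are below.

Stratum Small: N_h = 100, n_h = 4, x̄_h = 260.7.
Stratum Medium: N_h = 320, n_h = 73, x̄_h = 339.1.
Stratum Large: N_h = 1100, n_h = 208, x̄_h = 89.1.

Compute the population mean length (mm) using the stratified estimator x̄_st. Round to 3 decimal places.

x̄_st ≈ 153.021

N = Σ N_h = 1520. Stratum weights W_h = N_h/N.
x̄_st = (100·260.7 + 320·339.1 + 1100·89.1) / 1520 = 153.02105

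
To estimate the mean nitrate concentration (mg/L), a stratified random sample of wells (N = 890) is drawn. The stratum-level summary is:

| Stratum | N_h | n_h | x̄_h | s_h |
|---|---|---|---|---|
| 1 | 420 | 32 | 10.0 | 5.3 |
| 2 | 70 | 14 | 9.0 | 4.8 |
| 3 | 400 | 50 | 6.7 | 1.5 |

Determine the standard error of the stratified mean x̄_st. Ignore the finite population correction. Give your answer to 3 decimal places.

SE(x̄_st) ≈ 0.463

V̂(x̄_st) = Σ W_h² s_h²/n_h, with W_h = N_h/N and N = 890:
  stratum 1: (420/890)²·5.3²/32 = 0.195488
  stratum 2: (70/890)²·4.8²/14 = 0.0101805
  stratum 3: (400/890)²·1.5²/50 = 0.00908976
V̂(x̄_st) = 0.214758
SE(x̄_st) = √0.214758 = 0.46342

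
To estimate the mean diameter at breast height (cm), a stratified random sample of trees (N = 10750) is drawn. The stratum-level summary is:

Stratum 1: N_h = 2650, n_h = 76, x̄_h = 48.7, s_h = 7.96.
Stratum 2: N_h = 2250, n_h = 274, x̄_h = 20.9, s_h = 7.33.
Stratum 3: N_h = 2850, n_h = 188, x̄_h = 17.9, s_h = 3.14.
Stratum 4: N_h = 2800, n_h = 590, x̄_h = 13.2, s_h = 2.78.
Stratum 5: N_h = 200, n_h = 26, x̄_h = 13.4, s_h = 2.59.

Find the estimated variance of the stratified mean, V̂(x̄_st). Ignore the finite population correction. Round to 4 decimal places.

V̂(x̄_st) ≈ 0.0639

V̂(x̄_st) = Σ W_h² s_h²/n_h, with W_h = N_h/N and N = 10750:
  stratum 1: (2650/10750)²·7.96²/76 = 0.0506626
  stratum 2: (2250/10750)²·7.33²/274 = 0.00859024
  stratum 3: (2850/10750)²·3.14²/188 = 0.00368616
  stratum 4: (2800/10750)²·2.78²/590 = 0.000888662
  stratum 5: (200/10750)²·2.59²/26 = 8.93037e-05
V̂(x̄_st) = 0.063917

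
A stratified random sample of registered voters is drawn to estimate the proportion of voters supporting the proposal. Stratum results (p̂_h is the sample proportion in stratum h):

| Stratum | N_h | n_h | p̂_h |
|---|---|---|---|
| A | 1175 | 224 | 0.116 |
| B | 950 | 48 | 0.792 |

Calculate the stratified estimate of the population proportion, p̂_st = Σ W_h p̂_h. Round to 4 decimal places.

p̂_st ≈ 0.4182

N = 2125; stratum weights W_h = N_h/N.
p̂_st = Σ W_h p̂_h = (1175·0.116 + 950·0.792)/2125 = 0.41821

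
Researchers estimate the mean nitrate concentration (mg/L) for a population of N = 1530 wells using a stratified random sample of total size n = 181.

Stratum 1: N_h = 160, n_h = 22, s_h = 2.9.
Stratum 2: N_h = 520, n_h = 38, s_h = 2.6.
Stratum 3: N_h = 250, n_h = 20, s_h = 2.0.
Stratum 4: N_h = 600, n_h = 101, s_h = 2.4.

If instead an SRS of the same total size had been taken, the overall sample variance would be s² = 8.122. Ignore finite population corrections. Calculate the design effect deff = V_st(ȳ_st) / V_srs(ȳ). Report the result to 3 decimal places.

V̂(ȳ_st) = Σ W_h² s_h²/n_h, with W_h = N_h/N and N = 1530:
  stratum 1: (160/1530)²·2.9²/22 = 0.00418052
  stratum 2: (520/1530)²·2.6²/38 = 0.0205488
  stratum 3: (250/1530)²·2.0²/20 = 0.00533983
  stratum 4: (600/1530)²·2.4²/101 = 0.00877043
V_st = 0.0388396
V_srs = s²/n = 8.122/181 = 0.0448729
deff = V_st / V_srs = 0.0388396/0.0448729 = 0.8655

deff ≈ 0.866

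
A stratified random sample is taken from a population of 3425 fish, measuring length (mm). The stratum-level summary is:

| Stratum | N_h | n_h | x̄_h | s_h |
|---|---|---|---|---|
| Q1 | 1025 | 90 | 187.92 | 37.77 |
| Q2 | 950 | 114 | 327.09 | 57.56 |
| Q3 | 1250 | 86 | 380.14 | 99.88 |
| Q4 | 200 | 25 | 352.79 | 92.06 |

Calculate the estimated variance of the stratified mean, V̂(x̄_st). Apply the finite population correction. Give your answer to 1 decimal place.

V̂(x̄_st) ≈ 18.7

V̂(x̄_st) = Σ W_h² (1 − n_h/N_h) s_h²/n_h, with W_h = N_h/N and N = 3425:
  stratum Q1: (1025/3425)²·(1 − 90/1025)·37.77²/90 = 1.29499
  stratum Q2: (950/3425)²·(1 − 114/950)·57.56²/114 = 1.96764
  stratum Q3: (1250/3425)²·(1 − 86/1250)·99.88²/86 = 14.388
  stratum Q4: (200/3425)²·(1 − 25/200)·92.06²/25 = 1.01146
V̂(x̄_st) = 18.6621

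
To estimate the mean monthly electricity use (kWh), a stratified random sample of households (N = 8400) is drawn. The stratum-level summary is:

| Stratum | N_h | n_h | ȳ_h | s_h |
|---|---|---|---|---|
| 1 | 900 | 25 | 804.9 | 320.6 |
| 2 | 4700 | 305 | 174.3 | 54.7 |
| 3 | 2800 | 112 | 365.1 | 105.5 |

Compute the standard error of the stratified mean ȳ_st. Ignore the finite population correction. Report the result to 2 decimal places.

SE(ȳ_st) ≈ 7.83

V̂(ȳ_st) = Σ W_h² s_h²/n_h, with W_h = N_h/N and N = 8400:
  stratum 1: (900/8400)²·320.6²/25 = 47.1969
  stratum 2: (4700/8400)²·54.7²/305 = 3.07123
  stratum 3: (2800/8400)²·105.5²/112 = 11.0419
V̂(ȳ_st) = 61.31
SE(ȳ_st) = √61.31 = 7.83007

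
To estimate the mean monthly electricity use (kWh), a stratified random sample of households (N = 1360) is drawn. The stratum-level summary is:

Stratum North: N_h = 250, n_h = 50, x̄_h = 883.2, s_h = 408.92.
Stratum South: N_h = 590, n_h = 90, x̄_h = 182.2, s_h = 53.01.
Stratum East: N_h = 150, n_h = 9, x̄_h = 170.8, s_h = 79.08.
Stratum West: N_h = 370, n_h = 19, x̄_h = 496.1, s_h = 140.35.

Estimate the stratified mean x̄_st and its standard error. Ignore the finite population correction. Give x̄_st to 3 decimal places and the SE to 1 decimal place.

x̄_st = Σ W_h x̄_h = (250·883.2 + 590·182.2 + 150·170.8 + 370·496.1)/1360 = 395.20221
V̂(x̄_st) = Σ W_h² s_h²/n_h, with W_h = N_h/N and N = 1360:
  stratum North: (250/1360)²·408.92²/50 = 113.008
  stratum South: (590/1360)²·53.01²/90 = 5.87624
  stratum East: (150/1360)²·79.08²/9 = 8.4527
  stratum West: (370/1360)²·140.35²/19 = 76.7356
V̂(x̄_st) = 204.072
SE(x̄_st) = √204.072 = 14.2854

x̄_st ≈ 395.202, SE ≈ 14.3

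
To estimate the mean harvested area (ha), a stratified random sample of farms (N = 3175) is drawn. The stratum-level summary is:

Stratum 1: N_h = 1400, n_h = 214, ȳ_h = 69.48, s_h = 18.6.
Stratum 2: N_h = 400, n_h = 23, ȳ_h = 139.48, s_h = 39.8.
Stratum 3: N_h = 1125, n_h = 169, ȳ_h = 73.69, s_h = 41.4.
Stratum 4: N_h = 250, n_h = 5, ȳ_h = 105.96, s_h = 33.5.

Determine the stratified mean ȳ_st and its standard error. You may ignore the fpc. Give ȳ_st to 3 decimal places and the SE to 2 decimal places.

ȳ_st ≈ 82.663, SE ≈ 2.02

ȳ_st = Σ W_h ȳ_h = (1400·69.48 + 400·139.48 + 1125·73.69 + 250·105.96)/3175 = 82.66307
V̂(ȳ_st) = Σ W_h² s_h²/n_h, with W_h = N_h/N and N = 3175:
  stratum 1: (1400/3175)²·18.6²/214 = 0.314326
  stratum 2: (400/3175)²·39.8²/23 = 1.09313
  stratum 3: (1125/3175)²·41.4²/169 = 1.2733
  stratum 4: (250/3175)²·33.5²/5 = 1.39159
V̂(ȳ_st) = 4.07235
SE(ȳ_st) = √4.07235 = 2.01801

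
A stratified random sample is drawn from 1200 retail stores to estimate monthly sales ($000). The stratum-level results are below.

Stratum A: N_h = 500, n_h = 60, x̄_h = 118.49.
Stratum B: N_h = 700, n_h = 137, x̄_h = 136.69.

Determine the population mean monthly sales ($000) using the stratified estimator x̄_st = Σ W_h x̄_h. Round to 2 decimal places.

N = Σ N_h = 1200. Stratum weights W_h = N_h/N.
x̄_st = (500·118.49 + 700·136.69) / 1200 = 129.1067

x̄_st ≈ 129.11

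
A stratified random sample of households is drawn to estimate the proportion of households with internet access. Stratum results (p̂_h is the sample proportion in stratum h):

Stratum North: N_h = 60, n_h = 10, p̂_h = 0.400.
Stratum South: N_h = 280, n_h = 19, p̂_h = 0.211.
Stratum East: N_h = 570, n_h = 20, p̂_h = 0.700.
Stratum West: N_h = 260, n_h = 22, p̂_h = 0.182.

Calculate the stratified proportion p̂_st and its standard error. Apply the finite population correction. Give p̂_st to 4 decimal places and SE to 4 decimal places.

p̂_st ≈ 0.4525, SE ≈ 0.0583

N = 1170; stratum weights W_h = N_h/N.
p̂_st = Σ W_h p̂_h = (60·0.400 + 280·0.211 + 570·0.700 + 260·0.182)/1170 = 0.45248
V̂(p̂_st) = Σ W_h² (1 − n_h/N_h) p̂_h(1−p̂_h)/(n_h−1):
  stratum North: (60/1170)²·(1 − 10/60)·0.400·0.600/9 = 5.84411e-05
  stratum South: (280/1170)²·(1 − 19/280)·0.211·0.789/18 = 0.000493758
  stratum East: (570/1170)²·(1 − 20/570)·0.700·0.300/19 = 0.00253123
  stratum West: (260/1170)²·(1 − 22/260)·0.182·0.818/21 = 0.000320467
V̂(p̂_st) = 0.0034039; SE = √V̂ = 0.0583429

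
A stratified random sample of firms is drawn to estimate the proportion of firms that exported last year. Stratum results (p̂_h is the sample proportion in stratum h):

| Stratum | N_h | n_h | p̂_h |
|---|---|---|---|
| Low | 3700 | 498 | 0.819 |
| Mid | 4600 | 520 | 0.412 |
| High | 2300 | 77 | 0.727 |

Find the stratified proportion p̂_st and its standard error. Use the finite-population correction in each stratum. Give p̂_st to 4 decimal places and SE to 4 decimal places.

N = 10600; stratum weights W_h = N_h/N.
p̂_st = Σ W_h p̂_h = (3700·0.819 + 4600·0.412 + 2300·0.727)/10600 = 0.62242
V̂(p̂_st) = Σ W_h² (1 − n_h/N_h) p̂_h(1−p̂_h)/(n_h−1):
  stratum Low: (3700/10600)²·(1 − 498/3700)·0.819·0.181/497 = 3.14498e-05
  stratum Mid: (4600/10600)²·(1 − 520/4600)·0.412·0.588/519 = 7.79675e-05
  stratum High: (2300/10600)²·(1 − 77/2300)·0.727·0.273/76 = 0.000118834
V̂(p̂_st) = 0.000228251; SE = √V̂ = 0.015108

p̂_st ≈ 0.6224, SE ≈ 0.0151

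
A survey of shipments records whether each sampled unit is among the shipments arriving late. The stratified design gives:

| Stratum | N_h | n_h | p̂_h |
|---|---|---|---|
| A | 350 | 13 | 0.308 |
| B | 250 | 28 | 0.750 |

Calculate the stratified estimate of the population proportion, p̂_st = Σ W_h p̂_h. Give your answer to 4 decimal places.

p̂_st ≈ 0.4922

N = 600; stratum weights W_h = N_h/N.
p̂_st = Σ W_h p̂_h = (350·0.308 + 250·0.750)/600 = 0.49217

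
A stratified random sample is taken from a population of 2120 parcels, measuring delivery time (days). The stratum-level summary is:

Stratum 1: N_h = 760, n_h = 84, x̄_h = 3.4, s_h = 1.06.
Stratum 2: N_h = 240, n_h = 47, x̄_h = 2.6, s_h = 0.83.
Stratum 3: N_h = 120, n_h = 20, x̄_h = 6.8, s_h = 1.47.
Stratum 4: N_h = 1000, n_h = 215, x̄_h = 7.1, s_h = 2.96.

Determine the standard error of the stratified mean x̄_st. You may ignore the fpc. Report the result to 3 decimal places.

SE(x̄_st) ≈ 0.106

V̂(x̄_st) = Σ W_h² s_h²/n_h, with W_h = N_h/N and N = 2120:
  stratum 1: (760/2120)²·1.06²/84 = 0.00171905
  stratum 2: (240/2120)²·0.83²/47 = 0.000187849
  stratum 3: (120/2120)²·1.47²/20 = 0.000346175
  stratum 4: (1000/2120)²·2.96²/215 = 0.0090672
V̂(x̄_st) = 0.0113203
SE(x̄_st) = √0.0113203 = 0.106397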